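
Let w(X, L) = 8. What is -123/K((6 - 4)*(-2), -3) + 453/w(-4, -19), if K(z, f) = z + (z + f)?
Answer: 5967/88 ≈ 67.807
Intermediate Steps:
K(z, f) = f + 2*z (K(z, f) = z + (f + z) = f + 2*z)
-123/K((6 - 4)*(-2), -3) + 453/w(-4, -19) = -123/(-3 + 2*((6 - 4)*(-2))) + 453/8 = -123/(-3 + 2*(2*(-2))) + 453*(1/8) = -123/(-3 + 2*(-4)) + 453/8 = -123/(-3 - 8) + 453/8 = -123/(-11) + 453/8 = -123*(-1/11) + 453/8 = 123/11 + 453/8 = 5967/88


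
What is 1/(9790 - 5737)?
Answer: 1/4053 ≈ 0.00024673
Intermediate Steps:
1/(9790 - 5737) = 1/4053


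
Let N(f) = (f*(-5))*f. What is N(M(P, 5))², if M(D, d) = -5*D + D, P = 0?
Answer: 0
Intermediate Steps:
M(D, d) = -4*D
N(f) = -5*f² (N(f) = (-5*f)*f = -5*f²)
N(M(P, 5))² = (-5*(-4*0)²)² = (-5*0²)² = (-5*0)² = 0² = 0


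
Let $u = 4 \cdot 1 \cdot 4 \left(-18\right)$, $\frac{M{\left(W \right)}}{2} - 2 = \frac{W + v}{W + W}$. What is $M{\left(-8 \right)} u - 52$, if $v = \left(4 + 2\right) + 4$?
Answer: $-1132$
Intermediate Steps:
$v = 10$ ($v = 6 + 4 = 10$)
$M{\left(W \right)} = 4 + \frac{10 + W}{W}$ ($M{\left(W \right)} = 4 + 2 \frac{W + 10}{W + W} = 4 + 2 \frac{10 + W}{2 W} = 4 + \frac{10 + W}{W}$)
$u = -288$ ($u = 4 \cdot 4 \left(-18\right) = 16 \left(-18\right) = -288$)
$M{\left(-8 \right)} u - 52 = \left(5 + \frac{10}{-8}\right) \left(-288\right) - 52 = \left(5 + 10 \left(- \frac{1}{8}\right)\right) \left(-288\right) - 52 = \left(5 - \frac{5}{4}\right) \left(-288\right) - 52 = \frac{15}{4} \left(-288\right) - 52 = -1080 - 52 = -1132$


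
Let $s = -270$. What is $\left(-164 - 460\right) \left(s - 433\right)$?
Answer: $438672$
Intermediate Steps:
$\left(-164 - 460\right) \left(s - 433\right) = \left(-164 - 460\right) \left(-270 - 433\right) = - 624 \left(-270 - 433\right) = \left(-624\right) \left(-703\right) = 438672$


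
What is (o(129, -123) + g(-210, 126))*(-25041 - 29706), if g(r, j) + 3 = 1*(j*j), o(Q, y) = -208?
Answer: -857611755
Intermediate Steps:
g(r, j) = -3 + j**2 (g(r, j) = -3 + 1*(j*j) = -3 + 1*j**2 = -3 + j**2)
(o(129, -123) + g(-210, 126))*(-25041 - 29706) = (-208 + (-3 + 126**2))*(-25041 - 29706) = (-208 + (-3 + 15876))*(-54747) = (-208 + 15873)*(-54747) = 15665*(-54747) = -857611755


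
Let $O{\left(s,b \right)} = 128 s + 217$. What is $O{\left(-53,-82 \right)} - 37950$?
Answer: $-44517$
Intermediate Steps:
$O{\left(s,b \right)} = 217 + 128 s$
$O{\left(-53,-82 \right)} - 37950 = \left(217 + 128 \left(-53\right)\right) - 37950 = \left(217 - 6784\right) - 37950 = -6567 - 37950 = -44517$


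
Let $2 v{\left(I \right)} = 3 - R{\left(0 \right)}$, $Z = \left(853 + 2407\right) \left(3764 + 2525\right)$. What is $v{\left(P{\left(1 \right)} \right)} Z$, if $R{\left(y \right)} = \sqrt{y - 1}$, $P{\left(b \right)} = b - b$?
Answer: $30753210 - 10251070 i \approx 3.0753 \cdot 10^{7} - 1.0251 \cdot 10^{7} i$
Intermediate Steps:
$P{\left(b \right)} = 0$
$R{\left(y \right)} = \sqrt{-1 + y}$
$Z = 20502140$ ($Z = 3260 \cdot 6289 = 20502140$)
$v{\left(I \right)} = \frac{3}{2} - \frac{i}{2}$ ($v{\left(I \right)} = \frac{3 - \sqrt{-1 + 0}}{2} = \frac{3 - \sqrt{-1}}{2} = \frac{3 - i}{2} = \frac{3}{2} - \frac{i}{2}$)
$v{\left(P{\left(1 \right)} \right)} Z = \left(\frac{3}{2} - \frac{i}{2}\right) 20502140 = 30753210 - 10251070 i$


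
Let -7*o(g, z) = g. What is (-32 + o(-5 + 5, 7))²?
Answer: 1024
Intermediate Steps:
o(g, z) = -g/7
(-32 + o(-5 + 5, 7))² = (-32 - (-5 + 5)/7)² = (-32 - ⅐*0)² = (-32 + 0)² = (-32)² = 1024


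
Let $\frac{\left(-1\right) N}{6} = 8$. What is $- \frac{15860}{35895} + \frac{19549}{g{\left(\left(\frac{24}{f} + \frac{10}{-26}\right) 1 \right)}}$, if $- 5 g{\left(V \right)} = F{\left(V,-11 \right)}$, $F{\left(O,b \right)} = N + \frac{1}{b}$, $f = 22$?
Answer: $\frac{7717146917}{3797691} \approx 2032.1$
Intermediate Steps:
$N = -48$ ($N = \left(-6\right) 8 = -48$)
$F{\left(O,b \right)} = -48 + \frac{1}{b}$
$g{\left(V \right)} = \frac{529}{55}$ ($g{\left(V \right)} = - \frac{-48 + \frac{1}{-11}}{5} = - \frac{-48 - \frac{1}{11}}{5} = \left(- \frac{1}{5}\right) \left(- \frac{529}{11}\right) = \frac{529}{55}$)
$- \frac{15860}{35895} + \frac{19549}{g{\left(\left(\frac{24}{f} + \frac{10}{-26}\right) 1 \right)}} = - \frac{15860}{35895} + \frac{19549}{\frac{529}{55}} = \left(-15860\right) \frac{1}{35895} + 19549 \cdot \frac{55}{529} = - \frac{3172}{7179} + \frac{1075195}{529} = \frac{7717146917}{3797691}$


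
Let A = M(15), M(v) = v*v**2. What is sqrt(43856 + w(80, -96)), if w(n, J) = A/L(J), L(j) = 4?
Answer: sqrt(178799)/2 ≈ 211.42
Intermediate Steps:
M(v) = v**3
A = 3375 (A = 15**3 = 3375)
w(n, J) = 3375/4
sqrt(43856 + w(80, -96)) = sqrt(43856 + 3375/4) = sqrt(178799/4) = sqrt(178799)/2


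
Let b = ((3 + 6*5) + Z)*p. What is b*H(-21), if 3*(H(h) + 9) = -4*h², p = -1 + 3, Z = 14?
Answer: -56118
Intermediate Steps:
p = 2
H(h) = -9 - 4*h²/3 (H(h) = -9 + (-4*h²)/3 = -9 - 4*h²/3)
b = 94 (b = ((3 + 6*5) + 14)*2 = ((3 + 30) + 14)*2 = (33 + 14)*2 = 47*2 = 94)
b*H(-21) = 94*(-9 - 4/3*(-21)²) = 94*(-9 - 4/3*441) = 94*(-9 - 588) = 94*(-597) = -56118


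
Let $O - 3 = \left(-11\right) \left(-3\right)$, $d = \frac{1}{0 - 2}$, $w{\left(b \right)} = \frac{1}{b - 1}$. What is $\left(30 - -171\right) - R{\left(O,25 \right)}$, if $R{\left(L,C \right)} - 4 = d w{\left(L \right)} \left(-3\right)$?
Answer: $\frac{13787}{70} \approx 196.96$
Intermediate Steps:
$w{\left(b \right)} = \frac{1}{-1 + b}$
$d = - \frac{1}{2}$ ($d = \frac{1}{-2} = - \frac{1}{2} \approx -0.5$)
$O = 36$ ($O = 3 - -33 = 3 + 33 = 36$)
$R{\left(L,C \right)} = 4 + \frac{3}{2 \left(-1 + L\right)}$ ($R{\left(L,C \right)} = 4 + - \frac{1}{2 \left(-1 + L\right)} \left(-3\right) = 4 + \frac{3}{2 \left(-1 + L\right)}$)
$\left(30 - -171\right) - R{\left(O,25 \right)} = \left(30 - -171\right) - \frac{-5 + 8 \cdot 36}{2 \left(-1 + 36\right)} = \left(30 + 171\right) - \frac{-5 + 288}{2 \cdot 35} = 201 - \frac{1}{2} \cdot \frac{1}{35} \cdot 283 = 201 - \frac{283}{70} = \frac{13787}{70}$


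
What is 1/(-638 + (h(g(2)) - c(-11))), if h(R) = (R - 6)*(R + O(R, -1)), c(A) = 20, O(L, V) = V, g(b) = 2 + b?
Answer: -1/664 ≈ -0.0015060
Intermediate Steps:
h(R) = (-1 + R)*(-6 + R) (h(R) = (R - 6)*(R - 1) = (-6 + R)*(-1 + R) = (-1 + R)*(-6 + R))
1/(-638 + (h(g(2)) - c(-11))) = 1/(-638 + ((6 + (2 + 2)**2 - 7*(2 + 2)) - 1*20)) = 1/(-638 + ((6 + 4**2 - 7*4) - 20)) = 1/(-638 + ((6 + 16 - 28) - 20)) = 1/(-638 + (-6 - 20)) = 1/(-638 - 26) = 1/(-664) = -1/664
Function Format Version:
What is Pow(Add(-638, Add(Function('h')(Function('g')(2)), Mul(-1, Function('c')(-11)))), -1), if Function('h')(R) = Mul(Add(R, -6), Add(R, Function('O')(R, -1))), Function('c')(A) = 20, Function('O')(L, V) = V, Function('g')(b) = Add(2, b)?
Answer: Rational(-1, 664) ≈ -0.0015060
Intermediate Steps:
Function('h')(R) = Mul(Add(-1, R), Add(-6, R)) (Function('h')(R) = Mul(Add(R, -6), Add(R, -1)) = Mul(Add(-6, R), Add(-1, R)) = Mul(Add(-1, R), Add(-6, R)))
Pow(Add(-638, Add(Function('h')(Function('g')(2)), Mul(-1, Function('c')(-11)))), -1) = Pow(Add(-638, Add(Add(6, Pow(Add(2, 2), 2), Mul(-7, Add(2, 2))), Mul(-1, 20))), -1) = Pow(Add(-638, Add(Add(6, Pow(4, 2), Mul(-7, 4)), -20)), -1) = Pow(Add(-638, Add(Add(6, 16, -28), -20)), -1) = Pow(Add(-638, Add(-6, -20)), -1) = Pow(Add(-638, -26), -1) = Pow(-664, -1) = Rational(-1, 664)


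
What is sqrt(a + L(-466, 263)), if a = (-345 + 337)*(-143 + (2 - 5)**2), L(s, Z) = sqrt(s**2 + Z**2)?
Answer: sqrt(1072 + 5*sqrt(11453)) ≈ 40.089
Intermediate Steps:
L(s, Z) = sqrt(Z**2 + s**2)
a = 1072 (a = -8*(-143 + (-3)**2) = -8*(-143 + 9) = -8*(-134) = 1072)
sqrt(a + L(-466, 263)) = sqrt(1072 + sqrt(263**2 + (-466)**2)) = sqrt(1072 + sqrt(69169 + 217156)) = sqrt(1072 + sqrt(286325)) = sqrt(1072 + 5*sqrt(11453))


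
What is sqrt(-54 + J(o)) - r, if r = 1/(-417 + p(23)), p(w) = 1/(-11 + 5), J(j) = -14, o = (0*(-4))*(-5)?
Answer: 6/2503 + 2*I*sqrt(17) ≈ 0.0023971 + 8.2462*I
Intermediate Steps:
o = 0 (o = 0*(-5) = 0)
p(w) = -1/6 (p(w) = 1/(-6) = -1/6)
r = -6/2503 (r = 1/(-417 - 1/6) = 1/(-2503/6) = -6/2503 ≈ -0.0023971)
sqrt(-54 + J(o)) - r = sqrt(-54 - 14) - 1*(-6/2503) = sqrt(-68) + 6/2503 = 2*I*sqrt(17) + 6/2503 = 6/2503 + 2*I*sqrt(17)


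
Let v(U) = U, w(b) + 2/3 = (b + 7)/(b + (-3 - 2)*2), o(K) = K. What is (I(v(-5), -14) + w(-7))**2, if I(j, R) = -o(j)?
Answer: 169/9 ≈ 18.778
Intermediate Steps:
w(b) = -2/3 + (7 + b)/(-10 + b) (w(b) = -2/3 + (b + 7)/(b + (-3 - 2)*2) = -2/3 + (7 + b)/(b - 5*2) = -2/3 + (7 + b)/(b - 10) = -2/3 + (7 + b)/(-10 + b))
I(j, R) = -j
(I(v(-5), -14) + w(-7))**2 = (-1*(-5) + (41 - 7)/(3*(-10 - 7)))**2 = (5 + (1/3)*34/(-17))**2 = (5 + (1/3)*(-1/17)*34)**2 = (5 - 2/3)**2 = (13/3)**2 = 169/9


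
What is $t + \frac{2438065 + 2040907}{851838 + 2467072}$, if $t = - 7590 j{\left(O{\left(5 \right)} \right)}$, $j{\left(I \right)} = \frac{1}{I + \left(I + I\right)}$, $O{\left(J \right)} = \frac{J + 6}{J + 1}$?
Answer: $- \frac{2287808414}{1659455} \approx -1378.7$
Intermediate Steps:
$O{\left(J \right)} = \frac{6 + J}{1 + J}$
$j{\left(I \right)} = \frac{1}{3 I}$ ($j{\left(I \right)} = \frac{1}{I + 2 I} = \frac{1}{3 I}$)
$t = -1380$ ($t = - 7590 \frac{1}{3 \frac{6 + 5}{1 + 5}} = - 7590 \frac{1}{3 \cdot \frac{1}{6} \cdot 11} = - 7590 \frac{1}{3 \cdot \frac{11}{6}} = - 7590 \cdot \frac{1}{3} \cdot \frac{6}{11} = \left(-7590\right) \frac{2}{11} = -1380$)
$t + \frac{2438065 + 2040907}{851838 + 2467072} = -1380 + \frac{2438065 + 2040907}{851838 + 2467072} = -1380 + \frac{4478972}{3318910} = -1380 + 4478972 \cdot \frac{1}{3318910} = -1380 + \frac{2239486}{1659455} = - \frac{2287808414}{1659455}$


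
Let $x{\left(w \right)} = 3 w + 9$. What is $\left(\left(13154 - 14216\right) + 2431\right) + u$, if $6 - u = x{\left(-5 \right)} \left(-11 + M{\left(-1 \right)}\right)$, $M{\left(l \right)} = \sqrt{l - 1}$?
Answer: $1309 + 6 i \sqrt{2} \approx 1309.0 + 8.4853 i$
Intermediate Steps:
$x{\left(w \right)} = 9 + 3 w$
$M{\left(l \right)} = \sqrt{-1 + l}$
$u = -60 + 6 i \sqrt{2}$ ($u = 6 - \left(9 + 3 \left(-5\right)\right) \left(-11 + \sqrt{-1 - 1}\right) = 6 - \left(9 - 15\right) \left(-11 + \sqrt{-2}\right) = 6 - - 6 \left(-11 + i \sqrt{2}\right) = 6 - \left(66 - 6 i \sqrt{2}\right) = -60 + 6 i \sqrt{2} \approx -60.0 + 8.4853 i$)
$\left(\left(13154 - 14216\right) + 2431\right) + u = \left(\left(13154 - 14216\right) + 2431\right) - \left(60 - 6 i \sqrt{2}\right) = \left(-1062 + 2431\right) - \left(60 - 6 i \sqrt{2}\right) = 1369 - \left(60 - 6 i \sqrt{2}\right) = 1309 + 6 i \sqrt{2}$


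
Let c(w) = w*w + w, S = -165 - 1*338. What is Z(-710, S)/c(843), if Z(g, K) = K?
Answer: -503/711492 ≈ -0.00070697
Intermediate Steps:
S = -503 (S = -165 - 338 = -503)
c(w) = w + w² (c(w) = w² + w = w + w²)
Z(-710, S)/c(843) = -503*1/(843*(1 + 843)) = -503/(843*844) = -503/711492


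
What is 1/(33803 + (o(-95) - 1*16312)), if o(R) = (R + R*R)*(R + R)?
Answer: -1/1679209 ≈ -5.9552e-7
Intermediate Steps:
o(R) = 2*R*(R + R**2) (o(R) = (R + R**2)*(2*R) = 2*R*(R + R**2))
1/(33803 + (o(-95) - 1*16312)) = 1/(33803 + (2*(-95)**2*(1 - 95) - 1*16312)) = 1/(33803 + (2*9025*(-94) - 16312)) = 1/(33803 + (-1696700 - 16312)) = 1/(33803 - 1713012) = 1/(-1679209) = -1/1679209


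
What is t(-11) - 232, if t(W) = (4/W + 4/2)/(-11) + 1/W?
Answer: -28101/121 ≈ -232.24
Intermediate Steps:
t(W) = -2/11 + 7/(11*W) (t(W) = (4/W + 4*(1/2))*(-1/11) + 1/W = (4/W + 2)*(-1/11) + 1/W = (2 + 4/W)*(-1/11) + 1/W = (-2/11 - 4/(11*W)) + 1/W = -2/11 + 7/(11*W))
t(-11) - 232 = (1/11)*(7 - 2*(-11))/(-11) - 232 = (1/11)*(-1/11)*(7 + 22) - 232 = (1/11)*(-1/11)*29 - 232 = -29/121 - 232 = -28101/121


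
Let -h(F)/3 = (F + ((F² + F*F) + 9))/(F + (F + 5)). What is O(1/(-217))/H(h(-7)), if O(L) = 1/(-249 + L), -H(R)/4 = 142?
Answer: 217/30691312 ≈ 7.0704e-6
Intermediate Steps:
h(F) = -3*(9 + F + 2*F²)/(5 + 2*F) (h(F) = -3*(F + ((F² + F*F) + 9))/(F + (F + 5)) = -3*(F + ((F² + F²) + 9))/(F + (5 + F)) = -3*(F + (2*F² + 9))/(5 + 2*F) = -3*(F + (9 + 2*F²))/(5 + 2*F) = -3*(9 + F + 2*F²)/(5 + 2*F))
H(R) = -568 (H(R) = -4*142 = -568)
O(1/(-217))/H(h(-7)) = 1/(-249 + 1/(-217)*(-568)) = -1/568/(-249 - 1/217) = -1/568/(-54034/217) = -217/54034*(-1/568) = 217/30691312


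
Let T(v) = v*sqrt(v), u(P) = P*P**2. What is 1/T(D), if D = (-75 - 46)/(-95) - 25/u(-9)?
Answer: 1869885*sqrt(12730)/315594656 ≈ 0.66850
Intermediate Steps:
u(P) = P**3
D = 90584/69255 (D = (-75 - 46)/(-95) - 25/((-9)**3) = -121*(-1/95) - 25/(-729) = 121/95 - 25*(-1/729) = 121/95 + 25/729 = 90584/69255 ≈ 1.3080)
T(v) = v**(3/2)
1/T(D) = 1/((90584/69255)**(3/2)) = 1/(2355184*sqrt(12730)/177639075) = 1869885*sqrt(12730)/315594656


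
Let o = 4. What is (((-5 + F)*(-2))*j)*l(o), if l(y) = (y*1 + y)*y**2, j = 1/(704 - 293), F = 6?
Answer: -256/411 ≈ -0.62287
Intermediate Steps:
j = 1/411 ≈ 0.0024331
l(y) = 2*y**3 (l(y) = (y + y)*y**2 = (2*y)*y**2 = 2*y**3)
(((-5 + F)*(-2))*j)*l(o) = (((-5 + 6)*(-2))*(1/411))*(2*4**3) = ((1*(-2))*(1/411))*(2*64) = -2*1/411*128 = -2/411*128 = -256/411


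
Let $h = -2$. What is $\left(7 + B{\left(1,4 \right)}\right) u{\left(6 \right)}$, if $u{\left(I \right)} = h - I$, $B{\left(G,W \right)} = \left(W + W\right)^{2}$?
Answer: $-568$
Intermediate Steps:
$B{\left(G,W \right)} = 4 W^{2}$ ($B{\left(G,W \right)} = \left(2 W\right)^{2} = 4 W^{2}$)
$u{\left(I \right)} = -2 - I$
$\left(7 + B{\left(1,4 \right)}\right) u{\left(6 \right)} = \left(7 + 4 \cdot 4^{2}\right) \left(-2 - 6\right) = \left(7 + 4 \cdot 16\right) \left(-2 - 6\right) = \left(7 + 64\right) \left(-8\right) = 71 \left(-8\right) = -568$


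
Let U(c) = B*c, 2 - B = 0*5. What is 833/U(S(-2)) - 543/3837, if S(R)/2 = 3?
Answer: 1063235/15348 ≈ 69.275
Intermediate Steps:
B = 2 (B = 2 - 0*5 = 2 - 1*0 = 2 + 0 = 2)
S(R) = 6 (S(R) = 2*3 = 6)
U(c) = 2*c
833/U(S(-2)) - 543/3837 = 833/((2*6)) - 543/3837 = 833/12 - 543*1/3837 = 833*(1/12) - 181/1279 = 833/12 - 181/1279 = 1063235/15348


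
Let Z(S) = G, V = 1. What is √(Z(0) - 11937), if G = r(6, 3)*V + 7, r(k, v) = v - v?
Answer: I*√11930 ≈ 109.22*I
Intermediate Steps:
r(k, v) = 0
G = 7 (G = 0*1 + 7 = 0 + 7 = 7)
Z(S) = 7
√(Z(0) - 11937) = √(7 - 11937) = √(-11930) = I*√11930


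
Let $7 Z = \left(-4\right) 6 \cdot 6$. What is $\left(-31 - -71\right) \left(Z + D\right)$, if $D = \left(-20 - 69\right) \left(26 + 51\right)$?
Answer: $- \frac{1924600}{7} \approx -2.7494 \cdot 10^{5}$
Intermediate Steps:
$D = -6853$ ($D = \left(-89\right) 77 = -6853$)
$Z = - \frac{144}{7}$ ($Z = \frac{\left(-4\right) 6 \cdot 6}{7} = \frac{\left(-24\right) 6}{7} = \frac{1}{7} \left(-144\right) = - \frac{144}{7} \approx -20.571$)
$\left(-31 - -71\right) \left(Z + D\right) = \left(-31 - -71\right) \left(- \frac{144}{7} - 6853\right) = \left(-31 + 71\right) \left(- \frac{48115}{7}\right) = 40 \left(- \frac{48115}{7}\right) = - \frac{1924600}{7}$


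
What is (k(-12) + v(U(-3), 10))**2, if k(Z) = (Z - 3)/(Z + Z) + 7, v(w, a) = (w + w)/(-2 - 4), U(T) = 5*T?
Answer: 10201/64 ≈ 159.39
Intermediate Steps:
v(w, a) = -w/3 (v(w, a) = (2*w)/(-6) = (2*w)*(-1/6) = -w/3)
k(Z) = 7 + (-3 + Z)/(2*Z) (k(Z) = (-3 + Z)/((2*Z)) + 7 = (-3 + Z)*(1/(2*Z)) + 7 = (-3 + Z)/(2*Z) + 7 = 7 + (-3 + Z)/(2*Z))
(k(-12) + v(U(-3), 10))**2 = ((3/2)*(-1 + 5*(-12))/(-12) - 5*(-3)/3)**2 = ((3/2)*(-1/12)*(-1 - 60) - 1/3*(-15))**2 = ((3/2)*(-1/12)*(-61) + 5)**2 = (61/8 + 5)**2 = (101/8)**2 = 10201/64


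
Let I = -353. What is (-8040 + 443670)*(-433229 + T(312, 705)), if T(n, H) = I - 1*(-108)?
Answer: -188834278620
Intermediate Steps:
T(n, H) = -245 (T(n, H) = -353 - 1*(-108) = -353 + 108 = -245)
(-8040 + 443670)*(-433229 + T(312, 705)) = (-8040 + 443670)*(-433229 - 245) = 435630*(-433474) = -188834278620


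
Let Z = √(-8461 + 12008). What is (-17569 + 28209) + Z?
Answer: 10640 + √3547 ≈ 10700.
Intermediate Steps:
Z = √3547 ≈ 59.557
(-17569 + 28209) + Z = (-17569 + 28209) + √3547 = 10640 + √3547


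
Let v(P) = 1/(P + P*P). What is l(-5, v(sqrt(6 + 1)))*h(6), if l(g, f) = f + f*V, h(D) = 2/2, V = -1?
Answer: 0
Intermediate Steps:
h(D) = 1 (h(D) = 2*(1/2) = 1)
v(P) = 1/(P + P**2)
l(g, f) = 0 (l(g, f) = f + f*(-1) = f - f = 0)
l(-5, v(sqrt(6 + 1)))*h(6) = 0*1 = 0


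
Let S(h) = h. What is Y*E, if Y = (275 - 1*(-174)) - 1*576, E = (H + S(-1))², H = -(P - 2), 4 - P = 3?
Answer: 0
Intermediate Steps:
P = 1 (P = 4 - 1*3 = 4 - 3 = 1)
H = 1 (H = -(1 - 2) = -1*(-1) = 1)
E = 0 (E = (1 - 1)² = 0² = 0)
Y = -127 (Y = (275 + 174) - 576 = 449 - 576 = -127)
Y*E = -127*0 = 0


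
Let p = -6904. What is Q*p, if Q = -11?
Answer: 75944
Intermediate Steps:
Q*p = -11*(-6904) = 75944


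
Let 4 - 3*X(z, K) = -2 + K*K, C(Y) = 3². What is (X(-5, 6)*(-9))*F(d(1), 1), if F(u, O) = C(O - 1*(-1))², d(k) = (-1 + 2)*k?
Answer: 7290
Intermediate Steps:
d(k) = k (d(k) = 1*k = k)
C(Y) = 9
X(z, K) = 2 - K²/3 (X(z, K) = 4/3 - (-2 + K*K)/3 = 4/3 - (-2 + K²)/3 = 4/3 + (⅔ - K²/3) = 2 - K²/3)
F(u, O) = 81 (F(u, O) = 9² = 81)
(X(-5, 6)*(-9))*F(d(1), 1) = ((2 - ⅓*6²)*(-9))*81 = ((2 - ⅓*36)*(-9))*81 = ((2 - 12)*(-9))*81 = -10*(-9)*81 = 90*81 = 7290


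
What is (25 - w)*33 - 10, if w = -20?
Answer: 1475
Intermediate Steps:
(25 - w)*33 - 10 = (25 - 1*(-20))*33 - 10 = (25 + 20)*33 - 10 = 45*33 - 10 = 1485 - 10 = 1475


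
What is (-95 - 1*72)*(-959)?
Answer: 160153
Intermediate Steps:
(-95 - 1*72)*(-959) = (-95 - 72)*(-959) = -167*(-959) = 160153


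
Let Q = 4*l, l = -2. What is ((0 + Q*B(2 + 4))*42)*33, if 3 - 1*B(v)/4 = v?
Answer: 133056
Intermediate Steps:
Q = -8 (Q = 4*(-2) = -8)
B(v) = 12 - 4*v
((0 + Q*B(2 + 4))*42)*33 = ((0 - 8*(12 - 4*(2 + 4)))*42)*33 = ((0 - 8*(12 - 4*6))*42)*33 = ((0 - 8*(12 - 24))*42)*33 = ((0 - 8*(-12))*42)*33 = ((0 + 96)*42)*33 = (96*42)*33 = 4032*33 = 133056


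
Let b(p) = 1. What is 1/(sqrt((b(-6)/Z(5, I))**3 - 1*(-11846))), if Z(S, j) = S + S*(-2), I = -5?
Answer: 5*sqrt(7403745)/1480749 ≈ 0.0091879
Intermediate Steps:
Z(S, j) = -S (Z(S, j) = S - 2*S = -S)
1/(sqrt((b(-6)/Z(5, I))**3 - 1*(-11846))) = 1/(sqrt((1/(-1*5))**3 - 1*(-11846))) = 1/(sqrt((1/(-5))**3 + 11846)) = 1/(sqrt((1*(-1/5))**3 + 11846)) = 1/(sqrt((-1/5)**3 + 11846)) = 1/(sqrt(-1/125 + 11846)) = 1/(sqrt(1480749/125)) = 1/(sqrt(7403745)/25) = 5*sqrt(7403745)/1480749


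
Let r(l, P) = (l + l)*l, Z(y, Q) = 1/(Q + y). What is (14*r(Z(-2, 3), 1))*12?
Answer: 336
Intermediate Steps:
r(l, P) = 2*l**2 (r(l, P) = (2*l)*l = 2*l**2)
(14*r(Z(-2, 3), 1))*12 = (14*(2*(1/(3 - 2))**2))*12 = (14*(2*(1/1)**2))*12 = (14*(2*1**2))*12 = (14*(2*1))*12 = (14*2)*12 = 28*12 = 336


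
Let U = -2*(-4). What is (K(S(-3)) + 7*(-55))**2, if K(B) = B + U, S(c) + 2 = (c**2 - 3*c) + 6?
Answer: 126025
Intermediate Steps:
S(c) = 4 + c**2 - 3*c (S(c) = -2 + ((c**2 - 3*c) + 6) = -2 + (6 + c**2 - 3*c) = 4 + c**2 - 3*c)
U = 8
K(B) = 8 + B (K(B) = B + 8 = 8 + B)
(K(S(-3)) + 7*(-55))**2 = ((8 + (4 + (-3)**2 - 3*(-3))) + 7*(-55))**2 = ((8 + (4 + 9 + 9)) - 385)**2 = ((8 + 22) - 385)**2 = (30 - 385)**2 = (-355)**2 = 126025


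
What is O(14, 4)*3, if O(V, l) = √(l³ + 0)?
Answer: 24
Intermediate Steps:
O(V, l) = √(l³)
O(14, 4)*3 = √(4³)*3 = √64*3 = 8*3 = 24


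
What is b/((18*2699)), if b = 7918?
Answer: 3959/24291 ≈ 0.16298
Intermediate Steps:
b/((18*2699)) = 7918/((18*2699)) = 7918/48582 = 7918*(1/48582) = 3959/24291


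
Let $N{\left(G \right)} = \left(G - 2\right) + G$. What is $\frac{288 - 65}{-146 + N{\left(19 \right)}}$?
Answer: $- \frac{223}{110} \approx -2.0273$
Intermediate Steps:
$N{\left(G \right)} = -2 + 2 G$ ($N{\left(G \right)} = \left(-2 + G\right) + G = -2 + 2 G$)
$\frac{288 - 65}{-146 + N{\left(19 \right)}} = \frac{288 - 65}{-146 + \left(-2 + 2 \cdot 19\right)} = \frac{223}{-146 + \left(-2 + 38\right)} = \frac{223}{-146 + 36} = \frac{223}{-110} = 223 \left(- \frac{1}{110}\right) = - \frac{223}{110}$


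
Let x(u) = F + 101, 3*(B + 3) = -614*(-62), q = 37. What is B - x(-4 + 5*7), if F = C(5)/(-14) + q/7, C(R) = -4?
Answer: 264175/21 ≈ 12580.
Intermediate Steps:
B = 38059/3 (B = -3 + (-614*(-62))/3 = -3 + (⅓)*38068 = -3 + 38068/3 = 38059/3 ≈ 12686.)
F = 39/7 (F = -4/(-14) + 37/7 = -4*(-1/14) + 37*(⅐) = 2/7 + 37/7 = 39/7 ≈ 5.5714)
x(u) = 746/7 (x(u) = 39/7 + 101 = 746/7)
B - x(-4 + 5*7) = 38059/3 - 1*746/7 = 38059/3 - 746/7 = 264175/21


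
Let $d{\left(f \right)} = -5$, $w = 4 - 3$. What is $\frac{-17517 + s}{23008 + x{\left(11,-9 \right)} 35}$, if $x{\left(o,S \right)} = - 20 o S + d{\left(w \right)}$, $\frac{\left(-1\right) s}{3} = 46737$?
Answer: $- \frac{52576}{30711} \approx -1.712$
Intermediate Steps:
$s = -140211$ ($s = \left(-3\right) 46737 = -140211$)
$w = 1$ ($w = 4 - 3 = 1$)
$x{\left(o,S \right)} = -5 - 20 S o$ ($x{\left(o,S \right)} = - 20 o S - 5 = - 20 S o - 5 = -5 - 20 S o$)
$\frac{-17517 + s}{23008 + x{\left(11,-9 \right)} 35} = \frac{-17517 - 140211}{23008 + \left(-5 - \left(-180\right) 11\right) 35} = - \frac{157728}{23008 + \left(-5 + 1980\right) 35} = - \frac{157728}{23008 + 1975 \cdot 35} = - \frac{157728}{23008 + 69125} = - \frac{157728}{92133} = \left(-157728\right) \frac{1}{92133} = - \frac{52576}{30711}$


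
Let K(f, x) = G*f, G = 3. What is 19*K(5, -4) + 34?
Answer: 319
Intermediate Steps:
K(f, x) = 3*f
19*K(5, -4) + 34 = 19*(3*5) + 34 = 19*15 + 34 = 285 + 34 = 319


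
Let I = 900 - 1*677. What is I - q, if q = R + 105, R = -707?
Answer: 825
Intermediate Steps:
I = 223 (I = 900 - 677 = 223)
q = -602 (q = -707 + 105 = -602)
I - q = 223 - 1*(-602) = 223 + 602 = 825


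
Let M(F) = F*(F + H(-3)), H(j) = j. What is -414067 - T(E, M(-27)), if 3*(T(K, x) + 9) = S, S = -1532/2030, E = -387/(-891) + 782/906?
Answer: -1260805844/3045 ≈ -4.1406e+5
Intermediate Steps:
E = 19396/14949 (E = -387*(-1/891) + 782*(1/906) = 43/99 + 391/453 = 19396/14949 ≈ 1.2975)
M(F) = F*(-3 + F) (M(F) = F*(F - 3) = F*(-3 + F))
S = -766/1015 (S = -1532*1/2030 = -766/1015 ≈ -0.75468)
T(K, x) = -28171/3045 (T(K, x) = -9 + (1/3)*(-766/1015) = -9 - 766/3045 = -28171/3045)
-414067 - T(E, M(-27)) = -414067 - 1*(-28171/3045) = -414067 + 28171/3045 = -1260805844/3045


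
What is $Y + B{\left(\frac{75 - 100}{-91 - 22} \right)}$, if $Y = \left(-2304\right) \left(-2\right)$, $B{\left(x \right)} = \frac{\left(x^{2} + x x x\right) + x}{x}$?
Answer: $\frac{58855771}{12769} \approx 4609.3$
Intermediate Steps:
$B{\left(x \right)} = \frac{x + x^{2} + x^{3}}{x}$ ($B{\left(x \right)} = \frac{\left(x^{2} + x^{2} x\right) + x}{x} = \frac{\left(x^{2} + x^{3}\right) + x}{x} = \frac{x + x^{2} + x^{3}}{x}$)
$Y = 4608$
$Y + B{\left(\frac{75 - 100}{-91 - 22} \right)} = 4608 + \left(1 + \frac{75 - 100}{-91 - 22} + \left(\frac{75 - 100}{-91 - 22}\right)^{2}\right) = 4608 + \left(1 - \frac{25}{-113} + \left(- \frac{25}{-113}\right)^{2}\right) = 4608 + \left(1 - - \frac{25}{113} + \left(\left(-25\right) \left(- \frac{1}{113}\right)\right)^{2}\right) = 4608 + \left(1 + \frac{25}{113} + \left(\frac{25}{113}\right)^{2}\right) = 4608 + \left(1 + \frac{25}{113} + \frac{625}{12769}\right) = 4608 + \frac{16219}{12769} = \frac{58855771}{12769}$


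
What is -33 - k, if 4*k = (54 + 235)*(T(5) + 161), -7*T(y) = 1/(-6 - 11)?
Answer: -81661/7 ≈ -11666.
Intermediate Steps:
T(y) = 1/119 (T(y) = -1/(7*(-6 - 11)) = -1/7/(-17) = -1/7*(-1/17) = 1/119)
k = 81430/7 (k = ((54 + 235)*(1/119 + 161))/4 = (289*(19160/119))/4 = (1/4)*(325720/7) = 81430/7 ≈ 11633.)
-33 - k = -33 - 1*81430/7 = -33 - 81430/7 = -81661/7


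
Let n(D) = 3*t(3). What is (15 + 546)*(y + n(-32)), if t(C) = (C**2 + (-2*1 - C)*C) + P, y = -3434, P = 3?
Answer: -1931523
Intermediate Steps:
t(C) = 3 + C**2 + C*(-2 - C) (t(C) = (C**2 + (-2*1 - C)*C) + 3 = (C**2 + (-2 - C)*C) + 3 = (C**2 + C*(-2 - C)) + 3 = 3 + C**2 + C*(-2 - C))
n(D) = -9 (n(D) = 3*(3 - 2*3) = 3*(3 - 6) = 3*(-3) = -9)
(15 + 546)*(y + n(-32)) = (15 + 546)*(-3434 - 9) = 561*(-3443) = -1931523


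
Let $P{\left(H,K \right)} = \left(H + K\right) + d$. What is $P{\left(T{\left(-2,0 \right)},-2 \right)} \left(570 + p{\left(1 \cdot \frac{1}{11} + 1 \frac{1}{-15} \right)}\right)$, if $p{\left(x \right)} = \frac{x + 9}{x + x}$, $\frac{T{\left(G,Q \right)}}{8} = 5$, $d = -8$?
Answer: $\frac{90735}{4} \approx 22684.0$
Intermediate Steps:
$T{\left(G,Q \right)} = 40$ ($T{\left(G,Q \right)} = 8 \cdot 5 = 40$)
$P{\left(H,K \right)} = -8 + H + K$ ($P{\left(H,K \right)} = \left(H + K\right) - 8 = -8 + H + K$)
$p{\left(x \right)} = \frac{9 + x}{2 x}$
$P{\left(T{\left(-2,0 \right)},-2 \right)} \left(570 + p{\left(1 \cdot \frac{1}{11} + 1 \frac{1}{-15} \right)}\right) = \left(-8 + 40 - 2\right) \left(570 + \frac{9 + \left(1 \cdot \frac{1}{11} + 1 \frac{1}{-15}\right)}{2 \left(1 \cdot \frac{1}{11} + 1 \frac{1}{-15}\right)}\right) = 30 \left(570 + \frac{9 + \left(1 \cdot \frac{1}{11} + 1 \left(- \frac{1}{15}\right)\right)}{2 \left(1 \cdot \frac{1}{11} + 1 \left(- \frac{1}{15}\right)\right)}\right) = 30 \left(570 + \frac{9 + \left(\frac{1}{11} - \frac{1}{15}\right)}{2 \left(\frac{1}{11} - \frac{1}{15}\right)}\right) = 30 \left(570 + \frac{9 + \frac{4}{165}}{2 \cdot \frac{4}{165}}\right) = 30 \left(570 + \frac{1}{2} \cdot \frac{165}{4} \cdot \frac{1489}{165}\right) = 30 \left(570 + \frac{1489}{8}\right) = 30 \cdot \frac{6049}{8} = \frac{90735}{4}$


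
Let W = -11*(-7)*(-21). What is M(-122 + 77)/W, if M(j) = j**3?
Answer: 30375/539 ≈ 56.354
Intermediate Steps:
W = -1617 (W = 77*(-21) = -1617)
M(-122 + 77)/W = (-122 + 77)**3/(-1617) = (-45)**3*(-1/1617) = -91125*(-1/1617) = 30375/539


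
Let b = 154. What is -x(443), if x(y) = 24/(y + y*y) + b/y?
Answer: -5700/16391 ≈ -0.34775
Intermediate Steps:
x(y) = 24/(y + y**2) + 154/y (x(y) = 24/(y + y*y) + 154/y = 24/(y + y**2) + 154/y)
-x(443) = -2*(89 + 77*443)/(443*(1 + 443)) = -2*(89 + 34111)/(443*444) = -2*34200/(443*444) = -1*5700/16391 = -5700/16391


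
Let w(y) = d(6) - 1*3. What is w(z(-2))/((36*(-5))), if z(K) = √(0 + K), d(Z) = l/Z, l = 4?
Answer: 7/540 ≈ 0.012963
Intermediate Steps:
d(Z) = 4/Z
z(K) = √K
w(y) = -7/3 (w(y) = 4/6 - 1*3 = 4*(⅙) - 3 = ⅔ - 3 = -7/3)
w(z(-2))/((36*(-5))) = -7/(3*(36*(-5))) = -7/3/(-180) = -7/3*(-1/180) = 7/540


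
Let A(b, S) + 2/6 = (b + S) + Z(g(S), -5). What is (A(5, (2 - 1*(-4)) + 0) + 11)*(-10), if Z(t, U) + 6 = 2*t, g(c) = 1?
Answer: -530/3 ≈ -176.67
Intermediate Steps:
Z(t, U) = -6 + 2*t
A(b, S) = -13/3 + S + b (A(b, S) = -1/3 + ((b + S) + (-6 + 2*1)) = -1/3 + ((S + b) + (-6 + 2)) = -1/3 + ((S + b) - 4) = -1/3 + (-4 + S + b) = -13/3 + S + b)
(A(5, (2 - 1*(-4)) + 0) + 11)*(-10) = ((-13/3 + ((2 - 1*(-4)) + 0) + 5) + 11)*(-10) = ((-13/3 + ((2 + 4) + 0) + 5) + 11)*(-10) = ((-13/3 + (6 + 0) + 5) + 11)*(-10) = ((-13/3 + 6 + 5) + 11)*(-10) = (20/3 + 11)*(-10) = (53/3)*(-10) = -530/3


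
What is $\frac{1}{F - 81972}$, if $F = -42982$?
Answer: $- \frac{1}{124954} \approx -8.0029 \cdot 10^{-6}$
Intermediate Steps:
$\frac{1}{F - 81972} = \frac{1}{-42982 - 81972} = \frac{1}{-124954} = - \frac{1}{124954}$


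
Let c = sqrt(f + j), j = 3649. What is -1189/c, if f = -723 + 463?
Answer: -1189*sqrt(3389)/3389 ≈ -20.424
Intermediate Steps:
f = -260
c = sqrt(3389) (c = sqrt(-260 + 3649) = sqrt(3389) ≈ 58.215)
-1189/c = -1189*sqrt(3389)/3389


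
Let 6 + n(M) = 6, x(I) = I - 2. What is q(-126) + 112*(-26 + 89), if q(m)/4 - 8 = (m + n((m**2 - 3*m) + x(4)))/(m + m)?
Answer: 7090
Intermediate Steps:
x(I) = -2 + I
n(M) = 0 (n(M) = -6 + 6 = 0)
q(m) = 34 (q(m) = 32 + 4*((m + 0)/(m + m)) = 32 + 4*(m/((2*m))) = 32 + 4*(m*(1/(2*m))) = 32 + 4*(1/2) = 32 + 2 = 34)
q(-126) + 112*(-26 + 89) = 34 + 112*(-26 + 89) = 34 + 112*63 = 34 + 7056 = 7090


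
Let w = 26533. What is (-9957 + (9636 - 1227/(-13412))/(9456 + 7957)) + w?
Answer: 3871340593115/233543156 ≈ 16577.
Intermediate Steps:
(-9957 + (9636 - 1227/(-13412))/(9456 + 7957)) + w = (-9957 + (9636 - 1227/(-13412))/(9456 + 7957)) + 26533 = (-9957 + (9636 - 1227*(-1/13412))/17413) + 26533 = (-9957 + (9636 + 1227/13412)*(1/17413)) + 26533 = (-9957 + (129239259/13412)*(1/17413)) + 26533 = (-9957 + 129239259/233543156) + 26533 = -2325259965033/233543156 + 26533 = 3871340593115/233543156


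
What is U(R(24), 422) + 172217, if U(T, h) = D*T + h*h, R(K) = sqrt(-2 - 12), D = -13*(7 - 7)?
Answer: 350301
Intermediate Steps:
D = 0 (D = -13*0 = 0)
R(K) = I*sqrt(14) (R(K) = sqrt(-14) = I*sqrt(14))
U(T, h) = h**2 (U(T, h) = 0*T + h*h = 0 + h**2 = h**2)
U(R(24), 422) + 172217 = 422**2 + 172217 = 178084 + 172217 = 350301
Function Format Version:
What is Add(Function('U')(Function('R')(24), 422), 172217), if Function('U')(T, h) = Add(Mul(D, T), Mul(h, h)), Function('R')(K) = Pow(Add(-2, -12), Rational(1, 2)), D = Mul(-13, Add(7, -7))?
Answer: 350301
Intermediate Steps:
D = 0 (D = Mul(-13, 0) = 0)
Function('R')(K) = Mul(I, Pow(14, Rational(1, 2))) (Function('R')(K) = Pow(-14, Rational(1, 2)) = Mul(I, Pow(14, Rational(1, 2))))
Function('U')(T, h) = Pow(h, 2) (Function('U')(T, h) = Add(Mul(0, T), Mul(h, h)) = Add(0, Pow(h, 2)) = Pow(h, 2))
Add(Function('U')(Function('R')(24), 422), 172217) = Add(Pow(422, 2), 172217) = Add(178084, 172217) = 350301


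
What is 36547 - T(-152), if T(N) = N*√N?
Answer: 36547 + 304*I*√38 ≈ 36547.0 + 1874.0*I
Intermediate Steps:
T(N) = N^(3/2)
36547 - T(-152) = 36547 - (-152)^(3/2) = 36547 - (-304)*I*√38 = 36547 + 304*I*√38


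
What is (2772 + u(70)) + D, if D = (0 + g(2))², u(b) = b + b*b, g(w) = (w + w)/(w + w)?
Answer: 7743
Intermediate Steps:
g(w) = 1 (g(w) = (2*w)/((2*w)) = (2*w)*(1/(2*w)) = 1)
u(b) = b + b²
D = 1 (D = (0 + 1)² = 1² = 1)
(2772 + u(70)) + D = (2772 + 70*(1 + 70)) + 1 = (2772 + 70*71) + 1 = (2772 + 4970) + 1 = 7742 + 1 = 7743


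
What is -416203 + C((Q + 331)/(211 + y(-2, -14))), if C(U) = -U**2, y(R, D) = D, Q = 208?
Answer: -16152712748/38809 ≈ -4.1621e+5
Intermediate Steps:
-416203 + C((Q + 331)/(211 + y(-2, -14))) = -416203 - ((208 + 331)/(211 - 14))**2 = -416203 - (539/197)**2 = -416203 - 1*290521/38809 = -416203 - 290521/38809 = -16152712748/38809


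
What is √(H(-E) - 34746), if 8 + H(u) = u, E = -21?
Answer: I*√34733 ≈ 186.37*I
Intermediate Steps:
H(u) = -8 + u
√(H(-E) - 34746) = √((-8 - 1*(-21)) - 34746) = √((-8 + 21) - 34746) = √(13 - 34746) = √(-34733) = I*√34733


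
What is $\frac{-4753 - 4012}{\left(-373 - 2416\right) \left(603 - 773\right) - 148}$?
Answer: $- \frac{8765}{473982} \approx -0.018492$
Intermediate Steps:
$\frac{-4753 - 4012}{\left(-373 - 2416\right) \left(603 - 773\right) - 148} = - \frac{8765}{- 2789 \left(603 - 773\right) - 148} = - \frac{8765}{\left(-2789\right) \left(-170\right) - 148} = - \frac{8765}{474130 - 148} = - \frac{8765}{473982}$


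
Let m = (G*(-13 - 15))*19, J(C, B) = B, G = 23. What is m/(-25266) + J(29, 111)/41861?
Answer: 257507861/528830013 ≈ 0.48694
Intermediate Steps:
m = -12236 (m = (23*(-13 - 15))*19 = (23*(-28))*19 = -644*19 = -12236)
m/(-25266) + J(29, 111)/41861 = -12236/(-25266) + 111/41861 = -12236*(-1/25266) + 111*(1/41861) = 6118/12633 + 111/41861 = 257507861/528830013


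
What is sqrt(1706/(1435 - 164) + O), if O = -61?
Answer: 15*I*sqrt(428327)/1271 ≈ 7.7238*I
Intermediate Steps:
sqrt(1706/(1435 - 164) + O) = sqrt(1706/(1435 - 164) - 61) = sqrt(1706/1271 - 61) = sqrt(-75825/1271) = 15*I*sqrt(428327)/1271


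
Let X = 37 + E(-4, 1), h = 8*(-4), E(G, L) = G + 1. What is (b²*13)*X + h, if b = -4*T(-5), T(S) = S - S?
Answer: -32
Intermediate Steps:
T(S) = 0
b = 0 (b = -4*0 = 0)
E(G, L) = 1 + G
h = -32
X = 34 (X = 37 + (1 - 4) = 37 - 3 = 34)
(b²*13)*X + h = (0²*13)*34 - 32 = (0*13)*34 - 32 = 0*34 - 32 = 0 - 32 = -32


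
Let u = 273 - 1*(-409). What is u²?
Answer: 465124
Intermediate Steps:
u = 682 (u = 273 + 409 = 682)
u² = 682² = 465124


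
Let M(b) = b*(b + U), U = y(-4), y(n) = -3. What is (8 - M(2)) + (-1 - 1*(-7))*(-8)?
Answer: -38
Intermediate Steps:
U = -3
M(b) = b*(-3 + b) (M(b) = b*(b - 3) = b*(-3 + b))
(8 - M(2)) + (-1 - 1*(-7))*(-8) = (8 - 2*(-3 + 2)) + (-1 - 1*(-7))*(-8) = (8 - 2*(-1)) + (-1 + 7)*(-8) = (8 - 1*(-2)) + 6*(-8) = (8 + 2) - 48 = 10 - 48 = -38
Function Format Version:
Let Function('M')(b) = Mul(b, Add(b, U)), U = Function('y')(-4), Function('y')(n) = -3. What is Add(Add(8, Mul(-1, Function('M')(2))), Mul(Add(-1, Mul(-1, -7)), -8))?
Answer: -38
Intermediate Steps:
U = -3
Function('M')(b) = Mul(b, Add(-3, b)) (Function('M')(b) = Mul(b, Add(b, -3)) = Mul(b, Add(-3, b)))
Add(Add(8, Mul(-1, Function('M')(2))), Mul(Add(-1, Mul(-1, -7)), -8)) = Add(Add(8, Mul(-1, Mul(2, Add(-3, 2)))), Mul(Add(-1, Mul(-1, -7)), -8)) = Add(Add(8, Mul(-1, Mul(2, -1))), Mul(Add(-1, 7), -8)) = Add(Add(8, Mul(-1, -2)), Mul(6, -8)) = Add(Add(8, 2), -48) = Add(10, -48) = -38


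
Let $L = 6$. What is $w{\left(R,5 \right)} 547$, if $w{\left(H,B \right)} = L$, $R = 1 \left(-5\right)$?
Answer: $3282$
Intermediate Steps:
$R = -5$
$w{\left(H,B \right)} = 6$
$w{\left(R,5 \right)} 547 = 6 \cdot 547 = 3282$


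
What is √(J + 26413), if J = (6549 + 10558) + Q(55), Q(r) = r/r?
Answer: √43521 ≈ 208.62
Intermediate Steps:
Q(r) = 1
J = 17108 (J = (6549 + 10558) + 1 = 17107 + 1 = 17108)
√(J + 26413) = √(17108 + 26413) = √43521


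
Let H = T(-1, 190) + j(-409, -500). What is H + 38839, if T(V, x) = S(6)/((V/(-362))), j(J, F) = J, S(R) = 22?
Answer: 46394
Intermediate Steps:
T(V, x) = -7964/V (T(V, x) = 22/((V/(-362))) = 22/((V*(-1/362))) = 22/((-V/362)) = 22*(-362/V) = -7964/V)
H = 7555 (H = -7964/(-1) - 409 = -7964*(-1) - 409 = 7964 - 409 = 7555)
H + 38839 = 7555 + 38839 = 46394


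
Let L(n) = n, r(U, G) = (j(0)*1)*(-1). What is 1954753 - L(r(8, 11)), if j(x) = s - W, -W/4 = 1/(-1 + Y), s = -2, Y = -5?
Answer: 5864251/3 ≈ 1.9548e+6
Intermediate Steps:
W = 2/3 (W = -4/(-1 - 5) = -4/(-6) = -4*(-1/6) = 2/3 ≈ 0.66667)
j(x) = -8/3 (j(x) = -2 - 1*2/3 = -2 - 2/3 = -8/3)
r(U, G) = 8/3 (r(U, G) = -8/3*1*(-1) = -8/3*(-1) = 8/3)
1954753 - L(r(8, 11)) = 1954753 - 1*8/3 = 1954753 - 8/3 = 5864251/3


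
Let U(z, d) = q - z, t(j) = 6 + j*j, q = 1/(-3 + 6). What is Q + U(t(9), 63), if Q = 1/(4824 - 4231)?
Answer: -154177/1779 ≈ -86.665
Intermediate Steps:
q = 1/3 ≈ 0.33333
t(j) = 6 + j**2
U(z, d) = 1/3 - z
Q = 1/593 ≈ 0.0016863
Q + U(t(9), 63) = 1/593 + (1/3 - (6 + 9**2)) = 1/593 + (1/3 - (6 + 81)) = 1/593 + (1/3 - 1*87) = 1/593 + (1/3 - 87) = 1/593 - 260/3 = -154177/1779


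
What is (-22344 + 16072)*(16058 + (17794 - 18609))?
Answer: -95604096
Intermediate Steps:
(-22344 + 16072)*(16058 + (17794 - 18609)) = -6272*(16058 - 815) = -6272*15243 = -95604096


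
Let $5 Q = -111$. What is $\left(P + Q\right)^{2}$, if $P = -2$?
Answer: $\frac{14641}{25} \approx 585.64$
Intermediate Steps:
$Q = - \frac{111}{5}$ ($Q = \frac{1}{5} \left(-111\right) = - \frac{111}{5} \approx -22.2$)
$\left(P + Q\right)^{2} = \left(-2 - \frac{111}{5}\right)^{2} = \left(- \frac{121}{5}\right)^{2} = \frac{14641}{25}$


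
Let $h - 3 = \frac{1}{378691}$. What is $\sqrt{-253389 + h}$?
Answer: $\frac{5 i \sqrt{1453491761739119}}{378691} \approx 503.37 i$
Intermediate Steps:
$h = \frac{1136074}{378691}$ ($h = 3 + \frac{1}{378691} = \frac{1136074}{378691} \approx 3.0$)
$\sqrt{-253389 + h} = \sqrt{-253389 + \frac{1136074}{378691}} = \sqrt{- \frac{95954997725}{378691}} = \frac{5 i \sqrt{1453491761739119}}{378691}$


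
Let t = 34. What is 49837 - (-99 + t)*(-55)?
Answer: 46262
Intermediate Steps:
49837 - (-99 + t)*(-55) = 49837 - (-99 + 34)*(-55) = 49837 - (-65)*(-55) = 49837 - 1*3575 = 49837 - 3575 = 46262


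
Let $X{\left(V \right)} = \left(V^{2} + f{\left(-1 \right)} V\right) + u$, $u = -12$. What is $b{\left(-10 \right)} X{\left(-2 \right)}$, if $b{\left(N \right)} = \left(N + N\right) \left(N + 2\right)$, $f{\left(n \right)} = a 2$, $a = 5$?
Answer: $-4480$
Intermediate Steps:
$f{\left(n \right)} = 10$ ($f{\left(n \right)} = 5 \cdot 2 = 10$)
$b{\left(N \right)} = 2 N \left(2 + N\right)$
$X{\left(V \right)} = -12 + V^{2} + 10 V$ ($X{\left(V \right)} = \left(V^{2} + 10 V\right) - 12 = -12 + V^{2} + 10 V$)
$b{\left(-10 \right)} X{\left(-2 \right)} = 2 \left(-10\right) \left(2 - 10\right) \left(-12 + \left(-2\right)^{2} + 10 \left(-2\right)\right) = 2 \left(-10\right) \left(-8\right) \left(-12 + 4 - 20\right) = 160 \left(-28\right) = -4480$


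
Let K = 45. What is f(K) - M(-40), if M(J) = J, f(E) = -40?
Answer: 0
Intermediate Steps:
f(K) - M(-40) = -40 - 1*(-40) = -40 + 40 = 0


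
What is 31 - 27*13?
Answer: -320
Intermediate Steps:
31 - 27*13 = 31 - 351 = -320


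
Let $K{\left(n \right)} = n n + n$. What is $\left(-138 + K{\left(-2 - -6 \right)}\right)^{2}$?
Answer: $13924$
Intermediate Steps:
$K{\left(n \right)} = n + n^{2}$ ($K{\left(n \right)} = n^{2} + n = n + n^{2}$)
$\left(-138 + K{\left(-2 - -6 \right)}\right)^{2} = \left(-138 + \left(-2 - -6\right) \left(1 - -4\right)\right)^{2} = \left(-138 + \left(-2 + 6\right) \left(1 + \left(-2 + 6\right)\right)\right)^{2} = \left(-138 + 4 \left(1 + 4\right)\right)^{2} = \left(-138 + 4 \cdot 5\right)^{2} = \left(-138 + 20\right)^{2} = \left(-118\right)^{2} = 13924$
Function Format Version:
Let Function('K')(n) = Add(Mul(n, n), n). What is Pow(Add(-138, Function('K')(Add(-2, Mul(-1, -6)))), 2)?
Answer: 13924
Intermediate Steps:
Function('K')(n) = Add(n, Pow(n, 2)) (Function('K')(n) = Add(Pow(n, 2), n) = Add(n, Pow(n, 2)))
Pow(Add(-138, Function('K')(Add(-2, Mul(-1, -6)))), 2) = Pow(Add(-138, Mul(Add(-2, Mul(-1, -6)), Add(1, Add(-2, Mul(-1, -6))))), 2) = Pow(Add(-138, Mul(Add(-2, 6), Add(1, Add(-2, 6)))), 2) = Pow(Add(-138, Mul(4, Add(1, 4))), 2) = Pow(Add(-138, Mul(4, 5)), 2) = Pow(Add(-138, 20), 2) = Pow(-118, 2) = 13924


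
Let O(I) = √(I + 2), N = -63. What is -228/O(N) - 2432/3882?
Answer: -1216/1941 + 228*I*√61/61 ≈ -0.62648 + 29.192*I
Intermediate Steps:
O(I) = √(2 + I)
-228/O(N) - 2432/3882 = -228/√(2 - 63) - 2432/3882 = -228*(-I*√61/61) - 2432*1/3882 = -228*(-I*√61/61) - 1216/1941 = -(-228)*I*√61/61 - 1216/1941 = 228*I*√61/61 - 1216/1941 = -1216/1941 + 228*I*√61/61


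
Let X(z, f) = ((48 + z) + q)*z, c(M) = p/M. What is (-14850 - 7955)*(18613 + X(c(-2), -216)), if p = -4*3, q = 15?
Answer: -433910735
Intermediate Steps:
p = -12
c(M) = -12/M
X(z, f) = z*(63 + z) (X(z, f) = ((48 + z) + 15)*z = (63 + z)*z = z*(63 + z))
(-14850 - 7955)*(18613 + X(c(-2), -216)) = (-14850 - 7955)*(18613 + (-12/(-2))*(63 - 12/(-2))) = -22805*(18613 + (-12*(-1/2))*(63 - 12*(-1/2))) = -22805*(18613 + 6*(63 + 6)) = -22805*(18613 + 6*69) = -22805*(18613 + 414) = -22805*19027 = -433910735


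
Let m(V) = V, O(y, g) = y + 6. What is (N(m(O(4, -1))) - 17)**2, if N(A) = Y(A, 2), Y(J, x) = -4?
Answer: 441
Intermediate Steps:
O(y, g) = 6 + y
N(A) = -4
(N(m(O(4, -1))) - 17)**2 = (-4 - 17)**2 = (-21)**2 = 441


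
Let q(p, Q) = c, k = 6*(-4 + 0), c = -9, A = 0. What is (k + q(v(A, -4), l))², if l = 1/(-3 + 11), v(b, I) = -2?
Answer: 1089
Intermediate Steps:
l = ⅛ (l = 1/8 = ⅛ ≈ 0.12500)
k = -24 (k = 6*(-4) = -24)
q(p, Q) = -9
(k + q(v(A, -4), l))² = (-24 - 9)² = (-33)² = 1089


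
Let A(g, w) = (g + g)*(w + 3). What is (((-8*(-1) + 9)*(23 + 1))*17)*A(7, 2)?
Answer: 485520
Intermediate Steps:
A(g, w) = 2*g*(3 + w) (A(g, w) = (2*g)*(3 + w) = 2*g*(3 + w))
(((-8*(-1) + 9)*(23 + 1))*17)*A(7, 2) = (((-8*(-1) + 9)*(23 + 1))*17)*(2*7*(3 + 2)) = (((8 + 9)*24)*17)*(2*7*5) = ((17*24)*17)*70 = (408*17)*70 = 6936*70 = 485520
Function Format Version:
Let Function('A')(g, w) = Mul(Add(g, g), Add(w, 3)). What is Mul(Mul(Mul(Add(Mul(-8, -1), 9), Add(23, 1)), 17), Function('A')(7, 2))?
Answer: 485520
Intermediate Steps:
Function('A')(g, w) = Mul(2, g, Add(3, w)) (Function('A')(g, w) = Mul(Mul(2, g), Add(3, w)) = Mul(2, g, Add(3, w)))
Mul(Mul(Mul(Add(Mul(-8, -1), 9), Add(23, 1)), 17), Function('A')(7, 2)) = Mul(Mul(Mul(Add(Mul(-8, -1), 9), Add(23, 1)), 17), Mul(2, 7, Add(3, 2))) = Mul(Mul(Mul(Add(8, 9), 24), 17), Mul(2, 7, 5)) = Mul(Mul(Mul(17, 24), 17), 70) = Mul(Mul(408, 17), 70) = Mul(6936, 70) = 485520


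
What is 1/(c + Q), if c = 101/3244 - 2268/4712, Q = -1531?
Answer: -1910716/2926166381 ≈ -0.00065298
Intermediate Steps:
c = -860185/1910716 (c = 101*(1/3244) - 2268*1/4712 = 101/3244 - 567/1178 = -860185/1910716 ≈ -0.45019)
1/(c + Q) = 1/(-860185/1910716 - 1531) = 1/(-2926166381/1910716) = -1910716/2926166381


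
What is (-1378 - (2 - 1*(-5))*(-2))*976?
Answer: -1331264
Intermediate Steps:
(-1378 - (2 - 1*(-5))*(-2))*976 = (-1378 - (2 + 5)*(-2))*976 = (-1378 - 1*7*(-2))*976 = (-1378 - 7*(-2))*976 = (-1378 + 14)*976 = -1364*976 = -1331264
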